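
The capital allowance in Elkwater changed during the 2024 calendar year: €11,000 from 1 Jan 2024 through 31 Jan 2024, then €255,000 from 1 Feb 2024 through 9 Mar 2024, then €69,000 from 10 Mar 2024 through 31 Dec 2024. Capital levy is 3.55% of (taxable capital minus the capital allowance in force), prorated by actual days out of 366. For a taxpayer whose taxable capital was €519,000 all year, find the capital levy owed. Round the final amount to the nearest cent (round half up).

€15,463.84

1 Jan – 31 Jan 2024: 31 days, exemption €11,000 → (€519,000 − €11,000) × 3.55% × 31/366 = €1,527.4699
1 Feb – 9 Mar 2024: 38 days, exemption €255,000 → (€519,000 − €255,000) × 3.55% × 38/366 = €973.0492
10 Mar – 31 Dec 2024: 297 days, exemption €69,000 → (€519,000 − €69,000) × 3.55% × 297/366 = €12,963.3197
Total = €15,463.8388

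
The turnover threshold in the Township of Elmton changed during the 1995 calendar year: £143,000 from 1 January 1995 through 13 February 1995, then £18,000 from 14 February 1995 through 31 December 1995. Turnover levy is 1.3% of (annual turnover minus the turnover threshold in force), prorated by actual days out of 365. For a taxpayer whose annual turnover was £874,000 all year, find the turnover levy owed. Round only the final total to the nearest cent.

£10,932.11

1 January – 13 February 1995: 44 days, exemption £143,000 → (£874,000 − £143,000) × 1.3% × 44/365 = £1,145.5671
14 February – 31 December 1995: 321 days, exemption £18,000 → (£874,000 − £18,000) × 1.3% × 321/365 = £9,786.5425
Total = £10,932.1096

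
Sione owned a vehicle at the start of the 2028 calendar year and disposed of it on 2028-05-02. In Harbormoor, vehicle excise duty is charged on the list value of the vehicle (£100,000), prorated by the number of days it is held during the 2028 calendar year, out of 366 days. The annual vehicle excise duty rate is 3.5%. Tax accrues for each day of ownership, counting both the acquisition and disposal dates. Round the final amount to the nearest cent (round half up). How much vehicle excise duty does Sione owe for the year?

Days held (2028-01-01 to 2028-05-02): 123 out of 366
Tax = £100,000 × 3.5% × 123/366 = £1,176.2295

£1,176.23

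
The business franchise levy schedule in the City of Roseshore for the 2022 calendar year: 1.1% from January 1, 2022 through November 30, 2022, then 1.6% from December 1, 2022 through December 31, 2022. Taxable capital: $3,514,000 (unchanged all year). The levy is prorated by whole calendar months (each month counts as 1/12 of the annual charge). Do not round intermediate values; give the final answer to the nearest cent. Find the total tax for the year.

$40,118.17

January 1 – November 30, 2022: 11 months at 1.1% → $3,514,000 × 1.1% × 11/12 = $35,432.8333
December 1 – December 31, 2022: 1 month at 1.6% → $3,514,000 × 1.6% × 1/12 = $4,685.3333
Total = $40,118.1667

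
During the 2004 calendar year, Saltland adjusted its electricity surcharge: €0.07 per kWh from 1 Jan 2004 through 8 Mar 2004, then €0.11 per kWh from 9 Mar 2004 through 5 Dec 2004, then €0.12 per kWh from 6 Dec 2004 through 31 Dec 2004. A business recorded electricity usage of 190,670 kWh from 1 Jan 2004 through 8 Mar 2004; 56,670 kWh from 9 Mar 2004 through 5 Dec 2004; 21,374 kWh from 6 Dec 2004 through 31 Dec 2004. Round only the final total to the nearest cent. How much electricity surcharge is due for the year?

1 Jan – 8 Mar 2004: 190,670 kWh at €0.07/kWh → €13,346.90
9 Mar – 5 Dec 2004: 56,670 kWh at €0.11/kWh → €6,233.70
6 Dec – 31 Dec 2004: 21,374 kWh at €0.12/kWh → €2,564.88

€22,145.48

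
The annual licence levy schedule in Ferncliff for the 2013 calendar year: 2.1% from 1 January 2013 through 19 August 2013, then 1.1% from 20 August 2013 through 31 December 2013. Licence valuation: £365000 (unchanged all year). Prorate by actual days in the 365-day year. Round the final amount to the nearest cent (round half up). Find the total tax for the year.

1 January – 19 August 2013: 231 days at 2.1% → £365000 × 2.1% × 231/365 = £4851.0000
20 August – 31 December 2013: 134 days at 1.1% → £365000 × 1.1% × 134/365 = £1474.0000
Total = £6325.0000

£6325.00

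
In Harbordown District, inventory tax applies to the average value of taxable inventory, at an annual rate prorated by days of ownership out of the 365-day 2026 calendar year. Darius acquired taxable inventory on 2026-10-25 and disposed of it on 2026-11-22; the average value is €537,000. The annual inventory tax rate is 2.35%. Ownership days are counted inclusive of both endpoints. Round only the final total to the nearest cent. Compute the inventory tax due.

Days held (2026-10-25 to 2026-11-22): 29 out of 365
Tax = €537,000 × 2.35% × 29/365 = €1,002.6452

€1,002.65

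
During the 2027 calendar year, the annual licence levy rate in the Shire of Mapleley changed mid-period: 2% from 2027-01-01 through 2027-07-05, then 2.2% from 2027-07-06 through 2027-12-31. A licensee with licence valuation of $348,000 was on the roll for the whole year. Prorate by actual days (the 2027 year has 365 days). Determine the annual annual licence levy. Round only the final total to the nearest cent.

$7,301.33

2027-01-01 to 2027-07-05: 186 days at 2% → $348,000 × 2% × 186/365 = $3,546.7397
2027-07-06 to 2027-12-31: 179 days at 2.2% → $348,000 × 2.2% × 179/365 = $3,754.5863
Total = $7,301.3260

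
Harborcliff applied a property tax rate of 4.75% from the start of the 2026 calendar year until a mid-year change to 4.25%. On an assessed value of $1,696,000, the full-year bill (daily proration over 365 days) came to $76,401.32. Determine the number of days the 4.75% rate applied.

Let d = days at the first rate; then 365 − d days at the second rate.
$1,696,000 × [4.75%·d + 4.25%·(365−d)] / 365 = $76,401.32
Solving gives d = 186, so the new rate took effect on 6 Jul 2026.

186 days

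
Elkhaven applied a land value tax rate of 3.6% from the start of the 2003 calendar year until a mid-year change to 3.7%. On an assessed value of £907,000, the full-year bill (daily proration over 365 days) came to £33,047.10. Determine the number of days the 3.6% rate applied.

Let d = days at the first rate; then 365 − d days at the second rate.
£907,000 × [3.6%·d + 3.7%·(365−d)] / 365 = £33,047.10
Solving gives d = 206, so the new rate took effect on July 26, 2003.

206 days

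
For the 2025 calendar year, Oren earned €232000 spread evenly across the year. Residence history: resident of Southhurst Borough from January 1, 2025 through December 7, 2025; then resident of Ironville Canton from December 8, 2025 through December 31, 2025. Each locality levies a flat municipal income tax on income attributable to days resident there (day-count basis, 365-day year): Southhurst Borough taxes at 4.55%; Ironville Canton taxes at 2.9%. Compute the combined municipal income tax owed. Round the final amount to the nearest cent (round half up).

Southhurst Borough, January 1 – December 7, 2025: 341 days → €232000 × 4.55% × 341/365 = €9861.9068
Ironville Canton, December 8 – December 31, 2025: 24 days → €232000 × 2.9% × 24/365 = €442.3890
Total = €10304.2959

€10304.30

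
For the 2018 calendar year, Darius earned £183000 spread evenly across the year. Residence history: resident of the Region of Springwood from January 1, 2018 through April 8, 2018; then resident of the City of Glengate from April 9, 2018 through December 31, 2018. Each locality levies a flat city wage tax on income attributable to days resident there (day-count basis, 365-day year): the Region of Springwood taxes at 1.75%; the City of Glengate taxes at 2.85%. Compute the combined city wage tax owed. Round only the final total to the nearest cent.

£4675.02

The Region of Springwood, January 1 – April 8, 2018: 98 days → £183000 × 1.75% × 98/365 = £859.8493
The City of Glengate, April 9 – December 31, 2018: 267 days → £183000 × 2.85% × 267/365 = £3815.1740
Total = £4675.0233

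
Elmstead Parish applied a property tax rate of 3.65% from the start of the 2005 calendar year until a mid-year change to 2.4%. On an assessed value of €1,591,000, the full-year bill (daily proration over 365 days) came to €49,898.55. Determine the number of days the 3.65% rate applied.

Let d = days at the first rate; then 365 − d days at the second rate.
€1,591,000 × [3.65%·d + 2.4%·(365−d)] / 365 = €49,898.55
Solving gives d = 215, so the new rate took effect on 4 Aug 2005.

215 days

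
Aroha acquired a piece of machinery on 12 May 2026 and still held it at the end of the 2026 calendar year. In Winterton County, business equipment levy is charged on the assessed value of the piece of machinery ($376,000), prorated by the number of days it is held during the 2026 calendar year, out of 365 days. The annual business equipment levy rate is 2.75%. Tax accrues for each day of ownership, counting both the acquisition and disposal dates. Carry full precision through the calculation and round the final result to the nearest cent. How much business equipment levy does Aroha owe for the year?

$6,628.93

Days held (12 May – 31 Dec 2026): 234 out of 365
Tax = $376,000 × 2.75% × 234/365 = $6,628.9315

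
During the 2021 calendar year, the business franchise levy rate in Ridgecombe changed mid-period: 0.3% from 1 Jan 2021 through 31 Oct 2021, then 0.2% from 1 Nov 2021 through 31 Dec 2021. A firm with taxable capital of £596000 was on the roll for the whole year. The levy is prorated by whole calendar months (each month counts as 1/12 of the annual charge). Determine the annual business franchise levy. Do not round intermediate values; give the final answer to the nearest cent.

1 Jan – 31 Oct 2021: 10 months at 0.3% → £596000 × 0.3% × 10/12 = £1490.0000
1 Nov – 31 Dec 2021: 2 months at 0.2% → £596000 × 0.2% × 2/12 = £198.6667
Total = £1688.6667

£1688.67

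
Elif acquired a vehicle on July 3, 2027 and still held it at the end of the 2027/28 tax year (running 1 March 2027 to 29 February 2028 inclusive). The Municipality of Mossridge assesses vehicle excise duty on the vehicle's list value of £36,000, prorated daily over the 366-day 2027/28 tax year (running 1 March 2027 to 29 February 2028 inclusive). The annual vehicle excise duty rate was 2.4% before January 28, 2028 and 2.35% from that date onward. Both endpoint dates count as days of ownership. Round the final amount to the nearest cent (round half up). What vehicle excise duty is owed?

£569.66

July 3, 2027 – January 27, 2028: 209 days at 2.4% → £36,000 × 2.4% × 209/366 = £493.3770
January 28 – February 29, 2028: 33 days at 2.35% → £36,000 × 2.35% × 33/366 = £76.2787
Total = £569.6557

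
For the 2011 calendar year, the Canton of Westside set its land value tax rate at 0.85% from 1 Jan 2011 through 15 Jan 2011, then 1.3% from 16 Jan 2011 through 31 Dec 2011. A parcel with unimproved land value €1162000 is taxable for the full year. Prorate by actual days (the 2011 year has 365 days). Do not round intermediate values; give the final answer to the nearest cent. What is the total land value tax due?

1 Jan – 15 Jan 2011: 15 days at 0.85% → €1162000 × 0.85% × 15/365 = €405.9041
16 Jan – 31 Dec 2011: 350 days at 1.3% → €1162000 × 1.3% × 350/365 = €14485.2055
Total = €14891.1096

€14891.11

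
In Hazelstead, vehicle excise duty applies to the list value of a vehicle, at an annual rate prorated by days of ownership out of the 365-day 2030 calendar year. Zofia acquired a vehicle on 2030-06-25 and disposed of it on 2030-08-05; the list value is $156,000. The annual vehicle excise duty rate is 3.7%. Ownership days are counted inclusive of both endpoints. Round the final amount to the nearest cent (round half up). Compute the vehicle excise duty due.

$664.18

Days held (2030-06-25 to 2030-08-05): 42 out of 365
Tax = $156,000 × 3.7% × 42/365 = $664.1753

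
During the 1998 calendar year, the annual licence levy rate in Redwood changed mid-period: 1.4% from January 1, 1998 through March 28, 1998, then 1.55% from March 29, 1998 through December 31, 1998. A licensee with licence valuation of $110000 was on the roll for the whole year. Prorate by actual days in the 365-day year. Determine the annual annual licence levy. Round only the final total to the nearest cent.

January 1 – March 28, 1998: 87 days at 1.4% → $110000 × 1.4% × 87/365 = $367.0685
March 29 – December 31, 1998: 278 days at 1.55% → $110000 × 1.55% × 278/365 = $1298.6027
Total = $1665.6712

$1665.67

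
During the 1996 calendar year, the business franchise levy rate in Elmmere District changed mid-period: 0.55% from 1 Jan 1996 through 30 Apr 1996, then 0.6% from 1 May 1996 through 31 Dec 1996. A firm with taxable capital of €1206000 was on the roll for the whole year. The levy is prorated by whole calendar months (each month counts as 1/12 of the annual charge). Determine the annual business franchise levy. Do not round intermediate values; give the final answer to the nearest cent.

€7035.00

1 Jan – 30 Apr 1996: 4 months at 0.55% → €1206000 × 0.55% × 4/12 = €2211.0000
1 May – 31 Dec 1996: 8 months at 0.6% → €1206000 × 0.6% × 8/12 = €4824.0000
Total = €7035.0000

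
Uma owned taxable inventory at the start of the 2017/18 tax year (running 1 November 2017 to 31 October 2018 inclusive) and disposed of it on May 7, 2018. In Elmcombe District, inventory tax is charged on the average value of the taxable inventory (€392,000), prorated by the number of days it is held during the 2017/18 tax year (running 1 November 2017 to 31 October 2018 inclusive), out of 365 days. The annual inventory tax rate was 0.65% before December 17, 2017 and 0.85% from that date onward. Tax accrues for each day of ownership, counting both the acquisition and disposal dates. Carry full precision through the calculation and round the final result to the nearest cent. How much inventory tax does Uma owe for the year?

€1,617.40

November 1 – December 16, 2017: 46 days at 0.65% → €392,000 × 0.65% × 46/365 = €321.1178
December 17, 2017 – May 7, 2018: 142 days at 0.85% → €392,000 × 0.85% × 142/365 = €1,296.2849
Total = €1,617.4027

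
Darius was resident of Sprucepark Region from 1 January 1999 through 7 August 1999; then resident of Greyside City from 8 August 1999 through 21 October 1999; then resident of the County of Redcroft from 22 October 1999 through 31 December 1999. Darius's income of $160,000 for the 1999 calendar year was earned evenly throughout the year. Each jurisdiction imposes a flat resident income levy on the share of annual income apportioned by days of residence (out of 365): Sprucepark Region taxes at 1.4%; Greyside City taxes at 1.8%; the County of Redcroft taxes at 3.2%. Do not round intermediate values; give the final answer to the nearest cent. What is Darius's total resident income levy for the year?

Sprucepark Region, 1 January – 7 August 1999: 219 days → $160,000 × 1.4% × 219/365 = $1,344.0000
Greyside City, 8 August – 21 October 1999: 75 days → $160,000 × 1.8% × 75/365 = $591.7808
The County of Redcroft, 22 October – 31 December 1999: 71 days → $160,000 × 3.2% × 71/365 = $995.9452
Total = $2,931.7260

$2,931.73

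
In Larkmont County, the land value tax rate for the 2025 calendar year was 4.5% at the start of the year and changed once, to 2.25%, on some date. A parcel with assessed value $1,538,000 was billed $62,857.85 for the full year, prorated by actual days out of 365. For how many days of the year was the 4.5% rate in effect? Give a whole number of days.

Let d = days at the first rate; then 365 − d days at the second rate.
$1,538,000 × [4.5%·d + 2.25%·(365−d)] / 365 = $62,857.85
Solving gives d = 298, so the new rate took effect on 26 October 2025.

298 days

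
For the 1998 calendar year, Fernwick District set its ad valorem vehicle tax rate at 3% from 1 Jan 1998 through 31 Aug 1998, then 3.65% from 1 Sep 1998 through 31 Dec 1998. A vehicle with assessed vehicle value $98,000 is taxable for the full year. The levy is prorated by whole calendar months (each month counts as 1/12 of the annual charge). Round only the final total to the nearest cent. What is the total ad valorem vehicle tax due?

1 Jan – 31 Aug 1998: 8 months at 3% → $98,000 × 3% × 8/12 = $1,960.0000
1 Sep – 31 Dec 1998: 4 months at 3.65% → $98,000 × 3.65% × 4/12 = $1,192.3333
Total = $3,152.3333

$3,152.33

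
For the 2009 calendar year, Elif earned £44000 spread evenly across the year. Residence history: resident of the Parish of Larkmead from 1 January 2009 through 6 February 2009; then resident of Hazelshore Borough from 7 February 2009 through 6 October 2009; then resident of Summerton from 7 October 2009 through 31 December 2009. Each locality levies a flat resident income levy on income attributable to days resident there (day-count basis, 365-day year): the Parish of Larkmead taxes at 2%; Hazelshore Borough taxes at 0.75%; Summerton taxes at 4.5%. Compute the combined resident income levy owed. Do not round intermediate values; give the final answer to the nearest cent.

The Parish of Larkmead, 1 January – 6 February 2009: 37 days → £44000 × 2% × 37/365 = £89.2055
Hazelshore Borough, 7 February – 6 October 2009: 242 days → £44000 × 0.75% × 242/365 = £218.7945
Summerton, 7 October – 31 December 2009: 86 days → £44000 × 4.5% × 86/365 = £466.5205
Total = £774.5205

£774.52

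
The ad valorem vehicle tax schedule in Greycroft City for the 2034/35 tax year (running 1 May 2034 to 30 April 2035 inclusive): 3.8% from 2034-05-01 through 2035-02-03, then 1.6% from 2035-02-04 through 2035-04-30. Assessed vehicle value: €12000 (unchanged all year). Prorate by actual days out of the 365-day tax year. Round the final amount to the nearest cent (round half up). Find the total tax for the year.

2034-05-01 to 2035-02-03: 279 days at 3.8% → €12000 × 3.8% × 279/365 = €348.5589
2035-02-04 to 2035-04-30: 86 days at 1.6% → €12000 × 1.6% × 86/365 = €45.2384
Total = €393.7973

€393.80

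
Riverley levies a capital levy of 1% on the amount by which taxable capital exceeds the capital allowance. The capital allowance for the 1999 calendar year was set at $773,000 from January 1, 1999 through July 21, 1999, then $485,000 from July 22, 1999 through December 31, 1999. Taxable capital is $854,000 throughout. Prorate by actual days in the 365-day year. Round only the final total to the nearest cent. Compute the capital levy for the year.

$2,096.14

January 1 – July 21, 1999: 202 days, exemption $773,000 → ($854,000 − $773,000) × 1% × 202/365 = $448.2740
July 22 – December 31, 1999: 163 days, exemption $485,000 → ($854,000 − $485,000) × 1% × 163/365 = $1,647.8630
Total = $2,096.1370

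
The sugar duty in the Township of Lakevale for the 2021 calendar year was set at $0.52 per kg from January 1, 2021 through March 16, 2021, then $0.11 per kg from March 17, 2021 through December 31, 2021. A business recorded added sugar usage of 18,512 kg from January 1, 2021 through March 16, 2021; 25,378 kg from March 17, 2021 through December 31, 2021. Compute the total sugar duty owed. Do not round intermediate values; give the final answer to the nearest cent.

$12417.82

January 1 – March 16, 2021: 18,512 kg at $0.52/kg → $9626.24
March 17 – December 31, 2021: 25,378 kg at $0.11/kg → $2791.58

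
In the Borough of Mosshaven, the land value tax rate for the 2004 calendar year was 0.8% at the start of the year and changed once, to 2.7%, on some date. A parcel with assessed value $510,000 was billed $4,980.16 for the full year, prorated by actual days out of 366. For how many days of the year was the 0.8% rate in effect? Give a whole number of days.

Let d = days at the first rate; then 366 − d days at the second rate.
$510,000 × [0.8%·d + 2.7%·(366−d)] / 366 = $4,980.16
Solving gives d = 332, so the new rate took effect on 28 Nov 2004.

332 days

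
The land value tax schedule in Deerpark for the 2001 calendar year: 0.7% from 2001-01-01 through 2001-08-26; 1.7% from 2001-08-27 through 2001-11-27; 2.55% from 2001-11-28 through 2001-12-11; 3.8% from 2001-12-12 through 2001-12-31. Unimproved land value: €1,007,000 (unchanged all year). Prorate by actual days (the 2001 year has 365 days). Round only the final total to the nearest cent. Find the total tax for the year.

€12,039.86

2001-01-01 to 2001-08-26: 238 days at 0.7% → €1,007,000 × 0.7% × 238/365 = €4,596.3342
2001-08-27 to 2001-11-27: 93 days at 1.7% → €1,007,000 × 1.7% × 93/365 = €4,361.8274
2001-11-28 to 2001-12-11: 14 days at 2.55% → €1,007,000 × 2.55% × 14/365 = €984.9288
2001-12-12 to 2001-12-31: 20 days at 3.8% → €1,007,000 × 3.8% × 20/365 = €2,096.7671
Total = €12,039.8575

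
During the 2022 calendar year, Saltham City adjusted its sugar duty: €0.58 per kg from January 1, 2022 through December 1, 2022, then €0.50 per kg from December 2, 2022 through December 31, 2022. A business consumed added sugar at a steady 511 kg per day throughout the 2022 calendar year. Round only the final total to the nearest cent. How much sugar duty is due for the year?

January 1 – December 1, 2022: 335 days × 511 kg/day = 171,185 kg at €0.58/kg → €99287.30
December 2 – December 31, 2022: 30 days × 511 kg/day = 15,330 kg at €0.50/kg → €7665.00

€106952.30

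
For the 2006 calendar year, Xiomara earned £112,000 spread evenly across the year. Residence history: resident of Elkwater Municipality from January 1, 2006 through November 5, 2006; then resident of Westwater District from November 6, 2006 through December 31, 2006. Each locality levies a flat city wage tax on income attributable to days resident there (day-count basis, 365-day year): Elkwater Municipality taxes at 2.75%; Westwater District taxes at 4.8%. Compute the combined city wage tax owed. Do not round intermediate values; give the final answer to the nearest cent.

£3,432.26

Elkwater Municipality, January 1 – November 5, 2006: 309 days → £112,000 × 2.75% × 309/365 = £2,607.4521
Westwater District, November 6 – December 31, 2006: 56 days → £112,000 × 4.8% × 56/365 = £824.8110
Total = £3,432.2630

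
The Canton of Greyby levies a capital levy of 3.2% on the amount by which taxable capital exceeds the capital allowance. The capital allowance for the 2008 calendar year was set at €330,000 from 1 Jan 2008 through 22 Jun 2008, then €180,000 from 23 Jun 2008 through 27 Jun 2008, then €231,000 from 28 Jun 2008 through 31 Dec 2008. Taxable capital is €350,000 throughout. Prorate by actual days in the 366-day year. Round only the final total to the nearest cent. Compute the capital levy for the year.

1 Jan – 22 Jun 2008: 174 days, exemption €330,000 → (€350,000 − €330,000) × 3.2% × 174/366 = €304.2623
23 Jun – 27 Jun 2008: 5 days, exemption €180,000 → (€350,000 − €180,000) × 3.2% × 5/366 = €74.3169
28 Jun – 31 Dec 2008: 187 days, exemption €231,000 → (€350,000 − €231,000) × 3.2% × 187/366 = €1,945.6175
Total = €2,324.1967

€2,324.20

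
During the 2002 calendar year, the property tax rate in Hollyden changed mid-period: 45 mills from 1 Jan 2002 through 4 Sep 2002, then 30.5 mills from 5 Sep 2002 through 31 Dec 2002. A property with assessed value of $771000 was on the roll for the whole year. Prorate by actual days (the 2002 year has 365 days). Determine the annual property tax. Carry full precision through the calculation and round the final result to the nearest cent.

1 Jan – 4 Sep 2002: 247 days at 45 mills → $771000 × 4.5% × 247/365 = $23478.5342
5 Sep – 31 Dec 2002: 118 days at 30.5 mills → $771000 × 3.05% × 118/365 = $7602.2712
Total = $31080.8055

$31080.81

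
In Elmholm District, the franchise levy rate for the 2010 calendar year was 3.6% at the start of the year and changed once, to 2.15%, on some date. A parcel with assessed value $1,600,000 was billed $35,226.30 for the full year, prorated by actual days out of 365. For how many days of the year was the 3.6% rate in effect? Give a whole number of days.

13 days

Let d = days at the first rate; then 365 − d days at the second rate.
$1,600,000 × [3.6%·d + 2.15%·(365−d)] / 365 = $35,226.30
Solving gives d = 13, so the new rate took effect on 14 Jan 2010.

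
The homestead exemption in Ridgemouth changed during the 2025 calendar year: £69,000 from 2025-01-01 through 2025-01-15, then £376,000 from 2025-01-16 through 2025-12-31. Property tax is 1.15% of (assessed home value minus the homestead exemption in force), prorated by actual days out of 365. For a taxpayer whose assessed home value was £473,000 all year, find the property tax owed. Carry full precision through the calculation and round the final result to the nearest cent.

£1,260.59

2025-01-01 to 2025-01-15: 15 days, exemption £69,000 → (£473,000 − £69,000) × 1.15% × 15/365 = £190.9315
2025-01-16 to 2025-12-31: 350 days, exemption £376,000 → (£473,000 − £376,000) × 1.15% × 350/365 = £1,069.6575
Total = £1,260.5890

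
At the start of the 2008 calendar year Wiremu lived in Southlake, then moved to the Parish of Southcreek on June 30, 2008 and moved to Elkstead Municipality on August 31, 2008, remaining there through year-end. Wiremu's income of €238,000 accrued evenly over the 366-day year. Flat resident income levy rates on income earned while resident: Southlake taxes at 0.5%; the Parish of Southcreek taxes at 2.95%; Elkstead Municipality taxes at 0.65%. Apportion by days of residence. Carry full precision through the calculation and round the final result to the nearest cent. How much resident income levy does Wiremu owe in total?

Southlake, January 1 – June 29, 2008: 181 days → €238,000 × 0.5% × 181/366 = €588.4973
The Parish of Southcreek, June 30 – August 30, 2008: 62 days → €238,000 × 2.95% × 62/366 = €1,189.3497
Elkstead Municipality, August 31 – December 31, 2008: 123 days → €238,000 × 0.65% × 123/366 = €519.8934
Total = €2,297.7404

€2,297.74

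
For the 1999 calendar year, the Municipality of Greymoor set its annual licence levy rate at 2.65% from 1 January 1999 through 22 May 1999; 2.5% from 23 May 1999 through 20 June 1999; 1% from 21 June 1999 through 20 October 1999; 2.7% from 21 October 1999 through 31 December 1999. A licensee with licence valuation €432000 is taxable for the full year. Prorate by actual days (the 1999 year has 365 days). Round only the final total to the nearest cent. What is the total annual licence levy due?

1 January – 22 May 1999: 142 days at 2.65% → €432000 × 2.65% × 142/365 = €4453.7425
23 May – 20 June 1999: 29 days at 2.5% → €432000 × 2.5% × 29/365 = €858.0822
21 June – 20 October 1999: 122 days at 1% → €432000 × 1% × 122/365 = €1443.9452
21 October – 31 December 1999: 72 days at 2.7% → €432000 × 2.7% × 72/365 = €2300.8438
Total = €9056.6137

€9056.61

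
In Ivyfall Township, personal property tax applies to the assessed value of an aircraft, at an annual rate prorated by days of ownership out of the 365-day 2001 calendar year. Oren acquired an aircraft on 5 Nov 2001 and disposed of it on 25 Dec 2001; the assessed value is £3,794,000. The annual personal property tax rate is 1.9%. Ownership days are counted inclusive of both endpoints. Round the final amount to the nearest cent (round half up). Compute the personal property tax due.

Days held (5 Nov – 25 Dec 2001): 51 out of 365
Tax = £3,794,000 × 1.9% × 51/365 = £10,072.2904

£10,072.29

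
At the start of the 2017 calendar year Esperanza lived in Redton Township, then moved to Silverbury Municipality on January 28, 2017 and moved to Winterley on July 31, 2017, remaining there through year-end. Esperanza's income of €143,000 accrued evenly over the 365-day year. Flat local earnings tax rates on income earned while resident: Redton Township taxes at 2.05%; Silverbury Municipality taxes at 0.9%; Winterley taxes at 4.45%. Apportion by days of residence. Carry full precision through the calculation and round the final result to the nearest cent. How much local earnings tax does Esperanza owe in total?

€3,550.51

Redton Township, January 1 – January 27, 2017: 27 days → €143,000 × 2.05% × 27/365 = €216.8507
Silverbury Municipality, January 28 – July 30, 2017: 184 days → €143,000 × 0.9% × 184/365 = €648.7890
Winterley, July 31 – December 31, 2017: 154 days → €143,000 × 4.45% × 154/365 = €2,684.8740
Total = €3,550.5137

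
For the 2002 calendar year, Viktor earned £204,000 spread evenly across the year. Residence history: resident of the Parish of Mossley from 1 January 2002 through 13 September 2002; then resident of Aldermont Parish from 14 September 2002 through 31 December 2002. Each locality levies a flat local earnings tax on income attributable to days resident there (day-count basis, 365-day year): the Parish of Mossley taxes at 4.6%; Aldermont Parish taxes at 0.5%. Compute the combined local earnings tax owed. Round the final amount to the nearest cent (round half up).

The Parish of Mossley, 1 January – 13 September 2002: 256 days → £204,000 × 4.6% × 256/365 = £6,581.6548
Aldermont Parish, 14 September – 31 December 2002: 109 days → £204,000 × 0.5% × 109/365 = £304.6027
Total = £6,886.2575

£6,886.26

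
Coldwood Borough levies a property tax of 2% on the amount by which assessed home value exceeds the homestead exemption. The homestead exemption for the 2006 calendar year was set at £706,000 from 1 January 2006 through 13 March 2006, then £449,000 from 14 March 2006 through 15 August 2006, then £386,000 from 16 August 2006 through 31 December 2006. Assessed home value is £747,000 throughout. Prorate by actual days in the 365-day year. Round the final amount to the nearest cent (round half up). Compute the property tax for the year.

1 January – 13 March 2006: 72 days, exemption £706,000 → (£747,000 − £706,000) × 2% × 72/365 = £161.7534
14 March – 15 August 2006: 155 days, exemption £449,000 → (£747,000 − £449,000) × 2% × 155/365 = £2,530.9589
16 August – 31 December 2006: 138 days, exemption £386,000 → (£747,000 − £386,000) × 2% × 138/365 = £2,729.7534
Total = £5,422.4658

£5,422.47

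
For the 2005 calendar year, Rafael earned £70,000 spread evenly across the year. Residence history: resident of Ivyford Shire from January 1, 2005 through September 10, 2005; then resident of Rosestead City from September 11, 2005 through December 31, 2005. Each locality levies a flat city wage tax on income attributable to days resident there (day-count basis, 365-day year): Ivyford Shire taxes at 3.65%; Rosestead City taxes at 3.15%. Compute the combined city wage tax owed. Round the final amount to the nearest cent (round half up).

£2,447.60

Ivyford Shire, January 1 – September 10, 2005: 253 days → £70,000 × 3.65% × 253/365 = £1,771.0000
Rosestead City, September 11 – December 31, 2005: 112 days → £70,000 × 3.15% × 112/365 = £676.6027
Total = £2,447.6027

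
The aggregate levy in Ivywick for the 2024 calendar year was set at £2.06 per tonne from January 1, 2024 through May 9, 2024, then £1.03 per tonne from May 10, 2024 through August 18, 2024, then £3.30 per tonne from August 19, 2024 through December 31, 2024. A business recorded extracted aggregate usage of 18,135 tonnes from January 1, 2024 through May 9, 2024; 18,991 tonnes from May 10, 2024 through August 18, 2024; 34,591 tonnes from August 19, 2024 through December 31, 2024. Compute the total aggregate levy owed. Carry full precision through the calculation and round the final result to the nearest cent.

£171069.13

January 1 – May 9, 2024: 18,135 tonnes at £2.06/tonne → £37358.10
May 10 – August 18, 2024: 18,991 tonnes at £1.03/tonne → £19560.73
August 19 – December 31, 2024: 34,591 tonnes at £3.30/tonne → £114150.30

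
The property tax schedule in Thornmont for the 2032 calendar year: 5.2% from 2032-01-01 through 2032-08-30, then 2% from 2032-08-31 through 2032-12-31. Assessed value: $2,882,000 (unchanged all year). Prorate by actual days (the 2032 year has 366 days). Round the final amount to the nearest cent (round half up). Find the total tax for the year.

$118,870.69

2032-01-01 to 2032-08-30: 243 days at 5.2% → $2,882,000 × 5.2% × 243/366 = $99,499.8689
2032-08-31 to 2032-12-31: 123 days at 2% → $2,882,000 × 2% × 123/366 = $19,370.8197
Total = $118,870.6885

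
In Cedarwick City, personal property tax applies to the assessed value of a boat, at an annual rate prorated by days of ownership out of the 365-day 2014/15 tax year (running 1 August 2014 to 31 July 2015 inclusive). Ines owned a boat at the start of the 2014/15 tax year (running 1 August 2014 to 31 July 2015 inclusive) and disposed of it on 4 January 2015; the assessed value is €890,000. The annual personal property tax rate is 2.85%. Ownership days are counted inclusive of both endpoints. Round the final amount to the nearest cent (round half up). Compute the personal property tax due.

€10,910.42

Days held (1 August 2014 – 4 January 2015): 157 out of 365
Tax = €890,000 × 2.85% × 157/365 = €10,910.4247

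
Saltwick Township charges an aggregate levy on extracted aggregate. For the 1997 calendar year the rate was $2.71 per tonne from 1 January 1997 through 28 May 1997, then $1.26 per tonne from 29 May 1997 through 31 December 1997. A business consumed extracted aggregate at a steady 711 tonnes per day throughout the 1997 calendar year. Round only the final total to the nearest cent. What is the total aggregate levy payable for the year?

$479,569.50

1 January – 28 May 1997: 148 days × 711 tonnes/day = 105,228 tonnes at $2.71/tonne → $285,167.88
29 May – 31 December 1997: 217 days × 711 tonnes/day = 154,287 tonnes at $1.26/tonne → $194,401.62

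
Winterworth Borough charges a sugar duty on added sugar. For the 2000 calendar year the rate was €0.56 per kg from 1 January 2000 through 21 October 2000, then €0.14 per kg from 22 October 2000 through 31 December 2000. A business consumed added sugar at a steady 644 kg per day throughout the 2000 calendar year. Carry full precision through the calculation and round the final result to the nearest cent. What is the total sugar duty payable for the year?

€112790.16

1 January – 21 October 2000: 295 days × 644 kg/day = 189,980 kg at €0.56/kg → €106388.80
22 October – 31 December 2000: 71 days × 644 kg/day = 45,724 kg at €0.14/kg → €6401.36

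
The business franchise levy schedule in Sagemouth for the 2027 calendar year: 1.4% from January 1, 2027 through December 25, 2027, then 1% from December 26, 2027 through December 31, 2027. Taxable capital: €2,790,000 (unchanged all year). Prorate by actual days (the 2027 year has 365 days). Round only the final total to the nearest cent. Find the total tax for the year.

January 1 – December 25, 2027: 359 days at 1.4% → €2,790,000 × 1.4% × 359/365 = €38,417.9178
December 26 – December 31, 2027: 6 days at 1% → €2,790,000 × 1% × 6/365 = €458.6301
Total = €38,876.5479

€38,876.55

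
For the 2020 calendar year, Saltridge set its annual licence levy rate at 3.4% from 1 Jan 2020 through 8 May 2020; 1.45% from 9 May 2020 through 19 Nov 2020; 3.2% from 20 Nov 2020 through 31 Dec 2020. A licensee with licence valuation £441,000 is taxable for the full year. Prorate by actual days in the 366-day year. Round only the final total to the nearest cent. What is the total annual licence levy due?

1 Jan – 8 May 2020: 129 days at 3.4% → £441,000 × 3.4% × 129/366 = £5,284.7705
9 May – 19 Nov 2020: 195 days at 1.45% → £441,000 × 1.45% × 195/366 = £3,406.9057
20 Nov – 31 Dec 2020: 42 days at 3.2% → £441,000 × 3.2% × 42/366 = £1,619.4098
Total = £10,311.0861

£10,311.09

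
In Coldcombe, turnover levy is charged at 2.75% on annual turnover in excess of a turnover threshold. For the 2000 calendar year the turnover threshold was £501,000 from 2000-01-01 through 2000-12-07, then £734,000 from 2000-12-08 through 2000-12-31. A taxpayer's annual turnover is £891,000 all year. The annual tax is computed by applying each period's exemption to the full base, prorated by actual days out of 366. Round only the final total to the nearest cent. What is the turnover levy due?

£10,304.84

2000-01-01 to 2000-12-07: 342 days, exemption £501,000 → (£891,000 − £501,000) × 2.75% × 342/366 = £10,021.7213
2000-12-08 to 2000-12-31: 24 days, exemption £734,000 → (£891,000 − £734,000) × 2.75% × 24/366 = £283.1148
Total = £10,304.8361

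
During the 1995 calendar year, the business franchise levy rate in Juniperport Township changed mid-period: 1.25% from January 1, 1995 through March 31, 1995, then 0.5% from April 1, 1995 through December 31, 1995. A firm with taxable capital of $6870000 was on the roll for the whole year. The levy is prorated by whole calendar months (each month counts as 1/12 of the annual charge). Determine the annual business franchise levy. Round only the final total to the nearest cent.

January 1 – March 31, 1995: 3 months at 1.25% → $6870000 × 1.25% × 3/12 = $21468.7500
April 1 – December 31, 1995: 9 months at 0.5% → $6870000 × 0.5% × 9/12 = $25762.5000
Total = $47231.2500

$47231.25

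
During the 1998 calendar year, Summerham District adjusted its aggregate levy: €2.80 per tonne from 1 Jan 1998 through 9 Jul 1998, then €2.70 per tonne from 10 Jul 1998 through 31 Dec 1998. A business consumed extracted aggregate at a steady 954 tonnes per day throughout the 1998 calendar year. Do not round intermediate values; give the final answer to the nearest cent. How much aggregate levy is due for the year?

1 Jan – 9 Jul 1998: 190 days × 954 tonnes/day = 181,260 tonnes at €2.80/tonne → €507528.00
10 Jul – 31 Dec 1998: 175 days × 954 tonnes/day = 166,950 tonnes at €2.70/tonne → €450765.00

€958293.00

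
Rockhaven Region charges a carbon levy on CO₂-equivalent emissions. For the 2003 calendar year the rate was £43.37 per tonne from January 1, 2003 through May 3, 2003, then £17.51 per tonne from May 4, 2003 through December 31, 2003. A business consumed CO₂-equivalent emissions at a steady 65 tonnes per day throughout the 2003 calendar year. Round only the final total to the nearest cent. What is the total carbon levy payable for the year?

January 1 – May 3, 2003: 123 days × 65 tonnes/day = 7,995 tonnes at £43.37/tonne → £346,743.15
May 4 – December 31, 2003: 242 days × 65 tonnes/day = 15,730 tonnes at £17.51/tonne → £275,432.30

£622,175.45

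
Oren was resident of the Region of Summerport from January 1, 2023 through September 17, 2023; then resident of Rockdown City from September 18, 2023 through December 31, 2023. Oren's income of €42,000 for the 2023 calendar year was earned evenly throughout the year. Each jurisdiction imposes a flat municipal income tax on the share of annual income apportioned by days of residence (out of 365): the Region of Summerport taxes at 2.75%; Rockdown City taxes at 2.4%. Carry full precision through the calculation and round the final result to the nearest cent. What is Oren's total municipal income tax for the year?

€1,112.71

The Region of Summerport, January 1 – September 17, 2023: 260 days → €42,000 × 2.75% × 260/365 = €822.7397
Rockdown City, September 18 – December 31, 2023: 105 days → €42,000 × 2.4% × 105/365 = €289.9726
Total = €1,112.7123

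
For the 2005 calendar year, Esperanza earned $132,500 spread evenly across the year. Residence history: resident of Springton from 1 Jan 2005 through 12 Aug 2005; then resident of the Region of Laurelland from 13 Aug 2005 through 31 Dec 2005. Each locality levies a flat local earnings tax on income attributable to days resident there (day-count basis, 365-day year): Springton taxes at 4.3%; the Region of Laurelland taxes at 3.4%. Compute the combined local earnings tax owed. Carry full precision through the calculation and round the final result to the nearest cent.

Springton, 1 Jan – 12 Aug 2005: 224 days → $132,500 × 4.3% × 224/365 = $3,496.5479
The Region of Laurelland, 13 Aug – 31 Dec 2005: 141 days → $132,500 × 3.4% × 141/365 = $1,740.2877
Total = $5,236.8356

$5,236.84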